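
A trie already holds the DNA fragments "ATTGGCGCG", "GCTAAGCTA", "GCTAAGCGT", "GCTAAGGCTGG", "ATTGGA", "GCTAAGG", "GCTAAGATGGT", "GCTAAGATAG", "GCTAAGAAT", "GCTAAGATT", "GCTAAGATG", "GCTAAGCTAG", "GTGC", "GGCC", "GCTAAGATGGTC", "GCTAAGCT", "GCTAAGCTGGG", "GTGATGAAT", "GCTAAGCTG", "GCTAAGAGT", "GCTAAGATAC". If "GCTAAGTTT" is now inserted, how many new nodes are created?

The longest prefix of "GCTAAGTTT" already in the trie is "GCTAAG" (length 6).
Each of the 3 remaining characters creates one node.

3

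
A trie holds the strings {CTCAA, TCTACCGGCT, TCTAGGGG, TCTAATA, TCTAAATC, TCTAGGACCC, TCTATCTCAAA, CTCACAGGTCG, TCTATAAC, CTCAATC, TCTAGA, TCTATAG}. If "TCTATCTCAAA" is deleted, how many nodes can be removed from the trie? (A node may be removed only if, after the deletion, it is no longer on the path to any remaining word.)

After clearing the end-marker at "TCTATCTCAAA", prune upward until reaching a node still needed by another word.
The suffix "CTCAAA" (6 nodes) is used only by "TCTATCTCAAA"; the node for "TCTAT" still has the child "A", so pruning stops there.
Nodes removed: 6

6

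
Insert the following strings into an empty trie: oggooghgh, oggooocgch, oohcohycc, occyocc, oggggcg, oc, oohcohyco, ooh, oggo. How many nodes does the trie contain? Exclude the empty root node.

Trace insertions, counting only characters that open a new branch:
  "oggooghgh" → 9 new (o, g, g, o, o, g, h, g, h)
  "oggooocgch" → prefix "oggoo" already present; 5 new (o, c, g, c, h)
  "oohcohycc" → prefix "o" already present; 8 new (o, h, c, o, h, y, c, c)
  "occyocc" → prefix "o" already present; 6 new (c, c, y, o, c, c)
  "oggggcg" → prefix "ogg" already present; 4 new (g, g, c, g)
  "oc" → prefix "oc" already present; 0 new (none)
  "oohcohyco" → prefix "oohcohyc" already present; 1 new (o)
  "ooh" → prefix "ooh" already present; 0 new (none)
  "oggo" → prefix "oggo" already present; 0 new (none)
Total nodes = 9 + 5 + 8 + 6 + 4 + 0 + 1 + 0 + 0 = 33

33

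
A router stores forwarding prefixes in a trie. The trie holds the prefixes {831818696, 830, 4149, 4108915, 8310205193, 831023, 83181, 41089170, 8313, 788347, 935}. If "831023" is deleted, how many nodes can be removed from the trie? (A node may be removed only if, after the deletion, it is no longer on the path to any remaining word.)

1

A node on "831023"'s path can go only if nothing else ends at it or branches off below it.
The suffix "3" (1 node) is used only by "831023"; the node for "83102" still has the child "0", so pruning stops there.
Nodes removed: 1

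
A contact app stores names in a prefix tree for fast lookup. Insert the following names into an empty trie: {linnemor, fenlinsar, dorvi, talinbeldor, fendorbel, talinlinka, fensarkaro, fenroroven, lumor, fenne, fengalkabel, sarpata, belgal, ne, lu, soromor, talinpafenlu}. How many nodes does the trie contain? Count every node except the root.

100

Count nodes per top-level branch (shared prefixes stored once):
  'b'-branch (belgal): 6 nodes
  'd'-branch (dorvi): 5 nodes
  'f'-branch (fendorbel, fengalkabel, fenlinsar, fenne, fenroroven, fensarkaro): 39 nodes
  'l'-branch (linnemor, lu, lumor): 12 nodes
  'n'-branch (ne): 2 nodes
  's'-branch (sarpata, soromor): 13 nodes
  't'-branch (talinbeldor, talinlinka, talinpafenlu): 23 nodes
Sum: 100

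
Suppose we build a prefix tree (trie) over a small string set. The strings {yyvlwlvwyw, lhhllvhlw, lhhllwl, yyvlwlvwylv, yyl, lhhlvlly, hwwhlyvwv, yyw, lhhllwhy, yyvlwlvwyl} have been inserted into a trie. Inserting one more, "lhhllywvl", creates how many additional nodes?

The longest prefix of "lhhllywvl" already in the trie is "lhhll" (length 5).
New nodes needed: |"lhhllywvl"| − 5 = 9 − 5 = 4.

4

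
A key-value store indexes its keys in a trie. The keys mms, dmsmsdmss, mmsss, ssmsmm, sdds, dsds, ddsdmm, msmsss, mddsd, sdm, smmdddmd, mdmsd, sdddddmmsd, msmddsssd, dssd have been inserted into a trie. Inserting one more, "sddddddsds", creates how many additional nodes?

4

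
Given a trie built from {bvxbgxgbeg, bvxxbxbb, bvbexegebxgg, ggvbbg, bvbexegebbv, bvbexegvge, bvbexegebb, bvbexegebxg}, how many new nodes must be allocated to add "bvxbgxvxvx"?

Walking "bvxbgxvxvx" from the root, the first 6 characters ("bvxbgx") follow existing edges; "v" is the first miss.
So 10 − 6 = 4 new nodes.

4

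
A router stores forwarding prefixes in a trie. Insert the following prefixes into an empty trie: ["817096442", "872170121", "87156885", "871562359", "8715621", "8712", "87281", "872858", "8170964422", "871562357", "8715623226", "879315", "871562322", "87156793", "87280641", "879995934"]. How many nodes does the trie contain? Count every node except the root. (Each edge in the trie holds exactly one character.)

55

Count nodes per top-level branch (shared prefixes stored once):
  '8'-branch (817096442, 8170964422, 8712, 8715621, 871562322, 8715623226, 871562357, 871562359, 87156793, 87156885, 872170121, 87280641, 87281, 872858, 879315, 879995934): 55 nodes
Sum: 55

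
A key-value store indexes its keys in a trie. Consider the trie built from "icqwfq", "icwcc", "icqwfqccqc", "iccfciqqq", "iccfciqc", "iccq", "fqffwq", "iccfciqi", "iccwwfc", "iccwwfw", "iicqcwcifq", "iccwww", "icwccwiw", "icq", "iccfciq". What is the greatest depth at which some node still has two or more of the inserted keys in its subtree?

Look for the deepest trie node that still has at least two words in its subtree.
e.g. "iccfciq" and "iccfciqc" share the prefix "iccfciq" of length 7; no pair shares a longer one.
Longest shared-prefix length: 7

7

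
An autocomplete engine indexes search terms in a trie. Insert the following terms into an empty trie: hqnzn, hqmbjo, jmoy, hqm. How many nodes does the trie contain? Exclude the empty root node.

Trie structure (* marks end of a word):
(root)
├─ h
│  └─ q
│     ├─ m *
│     │  └─ b
│     │     └─ j
│     │        └─ o *
│     └─ n
│        └─ z
│           └─ n *
└─ j
   └─ m
      └─ o
         └─ y *
Counting every labelled node above: 13.

13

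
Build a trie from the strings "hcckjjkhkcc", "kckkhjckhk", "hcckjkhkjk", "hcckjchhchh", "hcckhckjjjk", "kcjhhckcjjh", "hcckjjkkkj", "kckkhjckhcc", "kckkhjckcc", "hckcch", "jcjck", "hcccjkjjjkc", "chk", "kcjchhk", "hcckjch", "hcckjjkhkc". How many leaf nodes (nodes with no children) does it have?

14

A leaf is a node with no children — equivalently, the end of a word that is not a proper prefix of any other stored word.
Those words: "chk", "hcccjkjjjkc", "hcckhckjjjk", "hcckjchhchh", "hcckjjkhkcc", "hcckjjkkkj", "hcckjkhkjk", "hckcch", "jcjck", "kcjchhk", "kcjhhckcjjh", "kckkhjckcc", "kckkhjckhcc", "kckkhjckhk"
Leaf count: 14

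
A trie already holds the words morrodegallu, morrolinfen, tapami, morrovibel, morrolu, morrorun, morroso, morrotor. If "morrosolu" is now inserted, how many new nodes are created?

2

"morroso" is already a path in the trie; the remaining "lu" must be added.
New nodes needed: |"morrosolu"| − 7 = 9 − 7 = 2.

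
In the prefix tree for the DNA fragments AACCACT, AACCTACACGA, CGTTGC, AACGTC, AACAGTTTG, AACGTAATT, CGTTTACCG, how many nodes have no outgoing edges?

7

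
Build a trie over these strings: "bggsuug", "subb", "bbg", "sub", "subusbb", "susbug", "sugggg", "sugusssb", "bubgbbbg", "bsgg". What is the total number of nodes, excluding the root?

Trie structure (* marks end of a word):
(root)
├─ b
│  ├─ b
│  │  └─ g *
│  ├─ g
│  │  └─ g
│  │     └─ s
│  │        └─ u
│  │           └─ u
│  │              └─ g *
│  ├─ s
│  │  └─ g
│  │     └─ g *
│  └─ u
│     └─ b
│        └─ g
│           └─ b
│              └─ b
│                 └─ b
│                    └─ g *
└─ s
   └─ u
      ├─ b *
      │  ├─ b *
      │  └─ u
      │     └─ s
      │        └─ b
      │           └─ b *
      ├─ g
      │  ├─ g
      │  │  └─ g
      │  │     └─ g *
      │  └─ u
      │     └─ s
      │        └─ s
      │           └─ s
      │              └─ b *
      └─ s
         └─ b
            └─ u
               └─ g *
Counting every labelled node above: 40.

40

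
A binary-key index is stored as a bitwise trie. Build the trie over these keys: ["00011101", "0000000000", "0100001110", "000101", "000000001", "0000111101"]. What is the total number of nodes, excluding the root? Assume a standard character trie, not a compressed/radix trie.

33

Count nodes per top-level branch (shared prefixes stored once):
  '0'-branch (0000000000, 000000001, 0000111101, 000101, 00011101, 0100001110): 33 nodes
Sum: 33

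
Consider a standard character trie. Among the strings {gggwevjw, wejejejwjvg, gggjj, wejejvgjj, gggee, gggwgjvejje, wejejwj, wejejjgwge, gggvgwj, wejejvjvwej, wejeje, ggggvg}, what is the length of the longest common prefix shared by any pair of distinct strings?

6

Equivalently: take the maximum, over all pairs, of their longest common prefix length.
"wejeje" and "wejejejwjvg" agree on "wejeje" (6 characters) before diverging; nothing deeper is shared.
Longest shared-prefix length: 6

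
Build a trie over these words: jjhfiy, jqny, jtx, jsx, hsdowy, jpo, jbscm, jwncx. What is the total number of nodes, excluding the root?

29

Trace insertions, counting only characters that open a new branch:
  "jjhfiy" → 6 new (j, j, h, f, i, y)
  "jqny" → prefix "j" already present; 3 new (q, n, y)
  "jtx" → prefix "j" already present; 2 new (t, x)
  "jsx" → prefix "j" already present; 2 new (s, x)
  "hsdowy" → 6 new (h, s, d, o, w, y)
  "jpo" → prefix "j" already present; 2 new (p, o)
  "jbscm" → prefix "j" already present; 4 new (b, s, c, m)
  "jwncx" → prefix "j" already present; 4 new (w, n, c, x)
Total nodes = 6 + 3 + 2 + 2 + 6 + 2 + 4 + 4 = 29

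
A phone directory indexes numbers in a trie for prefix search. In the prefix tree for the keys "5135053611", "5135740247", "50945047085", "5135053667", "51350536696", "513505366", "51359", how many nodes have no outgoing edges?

A leaf is a node with no children — equivalently, the end of a word that is not a proper prefix of any other stored word.
Those words: "50945047085", "5135053611", "5135053667", "51350536696", "5135740247", "51359"
Leaf count: 6

6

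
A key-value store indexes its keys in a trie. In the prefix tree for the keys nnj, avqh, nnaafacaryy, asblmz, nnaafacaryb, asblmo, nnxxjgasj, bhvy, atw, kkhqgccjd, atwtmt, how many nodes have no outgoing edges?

Leaves are exactly the stored words that no other stored word extends.
Those words: "asblmo", "asblmz", "atwtmt", "avqh", "bhvy", "kkhqgccjd", "nnaafacaryb", "nnaafacaryy", "nnj", "nnxxjgasj"
Leaf count: 10

10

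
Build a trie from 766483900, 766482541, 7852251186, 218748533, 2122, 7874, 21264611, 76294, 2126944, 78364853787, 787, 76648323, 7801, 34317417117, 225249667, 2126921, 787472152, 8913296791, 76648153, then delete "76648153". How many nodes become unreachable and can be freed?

A node on "76648153"'s path can go only if nothing else ends at it or branches off below it.
The suffix "153" (3 nodes) is used only by "76648153"; the node for "76648" still has the child "3", so pruning stops there.
Nodes removed: 3

3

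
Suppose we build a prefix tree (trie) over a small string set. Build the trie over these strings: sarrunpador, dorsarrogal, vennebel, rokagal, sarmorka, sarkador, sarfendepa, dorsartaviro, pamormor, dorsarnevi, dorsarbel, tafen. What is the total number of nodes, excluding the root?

Count nodes per top-level branch (shared prefixes stored once):
  'd'-branch (dorsarbel, dorsarnevi, dorsarrogal, dorsartaviro): 24 nodes
  'p'-branch (pamormor): 8 nodes
  'r'-branch (rokagal): 7 nodes
  's'-branch (sarfendepa, sarkador, sarmorka, sarrunpador): 28 nodes
  't'-branch (tafen): 5 nodes
  'v'-branch (vennebel): 8 nodes
Sum: 80

80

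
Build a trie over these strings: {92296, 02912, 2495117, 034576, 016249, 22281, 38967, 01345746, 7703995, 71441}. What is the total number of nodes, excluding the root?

53

Insert word by word; a character creates a node only if that edge doesn't already exist:
  "92296" → 5 new (9, 2, 2, 9, 6)
  "02912" → 5 new (0, 2, 9, 1, 2)
  "2495117" → 7 new (2, 4, 9, 5, 1, 1, 7)
  "034576" → prefix "0" already present; 5 new (3, 4, 5, 7, 6)
  "016249" → prefix "0" already present; 5 new (1, 6, 2, 4, 9)
  "22281" → prefix "2" already present; 4 new (2, 2, 8, 1)
  "38967" → 5 new (3, 8, 9, 6, 7)
  "01345746" → prefix "01" already present; 6 new (3, 4, 5, 7, 4, 6)
  "7703995" → 7 new (7, 7, 0, 3, 9, 9, 5)
  "71441" → prefix "7" already present; 4 new (1, 4, 4, 1)
Total nodes = 5 + 5 + 7 + 5 + 5 + 4 + 5 + 6 + 7 + 4 = 53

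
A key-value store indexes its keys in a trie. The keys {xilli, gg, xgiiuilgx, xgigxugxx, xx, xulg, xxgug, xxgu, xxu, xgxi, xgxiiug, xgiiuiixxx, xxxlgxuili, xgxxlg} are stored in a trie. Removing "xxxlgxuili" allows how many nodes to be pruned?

8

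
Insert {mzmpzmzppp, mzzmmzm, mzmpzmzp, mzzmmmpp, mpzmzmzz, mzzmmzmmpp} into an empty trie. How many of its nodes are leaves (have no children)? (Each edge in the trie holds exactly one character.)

Leaves are exactly the stored words that no other stored word extends.
Those words: "mpzmzmzz", "mzmpzmzppp", "mzzmmmpp", "mzzmmzmmpp"
Leaf count: 4

4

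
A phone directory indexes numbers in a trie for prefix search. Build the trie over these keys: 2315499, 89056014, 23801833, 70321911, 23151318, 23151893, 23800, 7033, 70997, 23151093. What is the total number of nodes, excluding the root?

Insert word by word; a character creates a node only if that edge doesn't already exist:
  "2315499" → 7 new (2, 3, 1, 5, 4, 9, 9)
  "89056014" → 8 new (8, 9, 0, 5, 6, 0, 1, 4)
  "23801833" → prefix "23" already present; 6 new (8, 0, 1, 8, 3, 3)
  "70321911" → 8 new (7, 0, 3, 2, 1, 9, 1, 1)
  "23151318" → prefix "2315" already present; 4 new (1, 3, 1, 8)
  "23151893" → prefix "23151" already present; 3 new (8, 9, 3)
  "23800" → prefix "2380" already present; 1 new (0)
  "7033" → prefix "703" already present; 1 new (3)
  "70997" → prefix "70" already present; 3 new (9, 9, 7)
  "23151093" → prefix "23151" already present; 3 new (0, 9, 3)
Total nodes = 7 + 8 + 6 + 8 + 4 + 3 + 1 + 1 + 3 + 3 = 44

44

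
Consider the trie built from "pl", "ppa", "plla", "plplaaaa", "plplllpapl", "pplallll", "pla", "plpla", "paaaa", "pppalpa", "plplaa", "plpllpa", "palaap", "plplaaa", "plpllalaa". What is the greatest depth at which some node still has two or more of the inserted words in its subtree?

Look for the deepest trie node that still has at least two words in its subtree.
e.g. "plplaaa" and "plplaaaa" share the prefix "plplaaa" of length 7; no pair shares a longer one.
Longest shared-prefix length: 7

7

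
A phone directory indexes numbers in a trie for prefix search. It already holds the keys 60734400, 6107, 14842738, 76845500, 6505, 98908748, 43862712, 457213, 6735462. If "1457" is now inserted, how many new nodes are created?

2

The longest prefix of "1457" already in the trie is "14" (length 2).
New nodes needed: |"1457"| − 2 = 4 − 2 = 2.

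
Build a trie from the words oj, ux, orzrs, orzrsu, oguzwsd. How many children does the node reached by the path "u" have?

1

The children of the "u" node are the distinct next characters among strings starting with "u".
Distinct next characters after "u": x.
That node has 1 child edge.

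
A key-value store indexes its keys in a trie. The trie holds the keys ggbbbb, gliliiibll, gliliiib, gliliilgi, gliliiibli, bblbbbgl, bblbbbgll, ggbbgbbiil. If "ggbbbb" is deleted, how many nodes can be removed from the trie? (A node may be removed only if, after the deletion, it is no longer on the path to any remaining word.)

2

Walk "ggbbbb" from the leaf back toward the root, removing each node that no remaining word uses.
The suffix "bb" (2 nodes) is used only by "ggbbbb"; the node for "ggbb" still has the child "g", so pruning stops there.
Nodes removed: 2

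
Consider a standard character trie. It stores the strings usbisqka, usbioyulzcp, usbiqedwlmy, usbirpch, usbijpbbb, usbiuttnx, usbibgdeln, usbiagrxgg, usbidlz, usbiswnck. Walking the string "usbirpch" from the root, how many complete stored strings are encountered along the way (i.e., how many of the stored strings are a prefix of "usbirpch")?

Check each prefix of "usbirpch" against the stored set — each match is an end-marker on the path.
Prefixes of the query that are stored words: "usbirpch"
Count: 1

1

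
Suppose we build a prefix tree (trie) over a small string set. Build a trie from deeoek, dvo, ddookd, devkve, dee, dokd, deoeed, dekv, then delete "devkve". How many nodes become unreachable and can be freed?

A node on "devkve"'s path can go only if nothing else ends at it or branches off below it.
The suffix "vkve" (4 nodes) is used only by "devkve"; the node for "de" still has the child "e", so pruning stops there.
Nodes removed: 4

4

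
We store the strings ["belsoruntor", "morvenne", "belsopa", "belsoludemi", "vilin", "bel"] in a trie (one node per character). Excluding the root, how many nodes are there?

For each word, the new-node count is its length minus the longest prefix already in the trie:
  "belsoruntor" → 11 new (b, e, l, s, o, r, u, n, t, o, r)
  "morvenne" → 8 new (m, o, r, v, e, n, n, e)
  "belsopa" → prefix "belso" already present; 2 new (p, a)
  "belsoludemi" → prefix "belso" already present; 6 new (l, u, d, e, m, i)
  "vilin" → 5 new (v, i, l, i, n)
  "bel" → prefix "bel" already present; 0 new (none)
Total nodes = 11 + 8 + 2 + 6 + 5 + 0 = 32

32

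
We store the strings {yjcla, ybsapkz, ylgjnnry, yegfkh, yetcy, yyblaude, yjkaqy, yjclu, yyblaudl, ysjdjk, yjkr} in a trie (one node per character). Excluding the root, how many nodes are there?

45

Trace insertions, counting only characters that open a new branch:
  "yjcla" → 5 new (y, j, c, l, a)
  "ybsapkz" → prefix "y" already present; 6 new (b, s, a, p, k, z)
  "ylgjnnry" → prefix "y" already present; 7 new (l, g, j, n, n, r, y)
  "yegfkh" → prefix "y" already present; 5 new (e, g, f, k, h)
  "yetcy" → prefix "ye" already present; 3 new (t, c, y)
  "yyblaude" → prefix "y" already present; 7 new (y, b, l, a, u, d, e)
  "yjkaqy" → prefix "yj" already present; 4 new (k, a, q, y)
  "yjclu" → prefix "yjcl" already present; 1 new (u)
  "yyblaudl" → prefix "yyblaud" already present; 1 new (l)
  "ysjdjk" → prefix "y" already present; 5 new (s, j, d, j, k)
  "yjkr" → prefix "yjk" already present; 1 new (r)
Total nodes = 5 + 6 + 7 + 5 + 3 + 7 + 4 + 1 + 1 + 5 + 1 = 45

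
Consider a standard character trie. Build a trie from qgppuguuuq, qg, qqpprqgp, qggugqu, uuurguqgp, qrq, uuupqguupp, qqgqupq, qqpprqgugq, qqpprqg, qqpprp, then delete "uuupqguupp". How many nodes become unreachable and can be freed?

After clearing the end-marker at "uuupqguupp", prune upward until reaching a node still needed by another word.
The suffix "pqguupp" (7 nodes) is used only by "uuupqguupp"; the node for "uuu" still has the child "r", so pruning stops there.
Nodes removed: 7

7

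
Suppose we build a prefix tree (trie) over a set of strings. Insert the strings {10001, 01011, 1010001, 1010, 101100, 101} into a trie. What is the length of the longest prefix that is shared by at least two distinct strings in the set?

Look for the deepest trie node that still has at least two words in its subtree.
"1010" and "1010001" agree on "1010" (4 characters) before diverging; nothing deeper is shared.
Longest shared-prefix length: 4

4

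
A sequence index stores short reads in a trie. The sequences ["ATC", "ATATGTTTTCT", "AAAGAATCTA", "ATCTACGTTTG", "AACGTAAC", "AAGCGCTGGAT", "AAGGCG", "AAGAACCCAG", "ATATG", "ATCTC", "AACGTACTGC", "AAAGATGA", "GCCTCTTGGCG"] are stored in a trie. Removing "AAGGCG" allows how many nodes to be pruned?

After clearing the end-marker at "AAGGCG", prune upward until reaching a node still needed by another word.
The suffix "GCG" (3 nodes) is used only by "AAGGCG"; the node for "AAG" still has the child "C", so pruning stops there.
Nodes removed: 3

3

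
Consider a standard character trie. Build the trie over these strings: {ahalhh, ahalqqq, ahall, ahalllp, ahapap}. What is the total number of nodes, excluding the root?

Count nodes per top-level branch (shared prefixes stored once):
  'a'-branch (ahalhh, ahall, ahalllp, ahalqqq, ahapap): 15 nodes
Sum: 15

15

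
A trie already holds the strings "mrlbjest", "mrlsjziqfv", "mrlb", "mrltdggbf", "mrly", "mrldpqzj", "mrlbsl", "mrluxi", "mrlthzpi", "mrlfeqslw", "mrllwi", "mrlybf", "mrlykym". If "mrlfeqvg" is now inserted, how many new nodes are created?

2

Walking "mrlfeqvg" from the root, the first 6 characters ("mrlfeq") follow existing edges; "v" is the first miss.
So 8 − 6 = 2 new nodes.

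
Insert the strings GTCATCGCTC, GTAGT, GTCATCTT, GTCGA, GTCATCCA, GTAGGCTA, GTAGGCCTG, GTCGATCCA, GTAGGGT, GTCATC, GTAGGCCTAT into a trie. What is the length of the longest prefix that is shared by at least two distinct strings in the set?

The deepest shared node is where two words last agree before diverging.
"GTAGGCCTAT" and "GTAGGCCTG" agree on "GTAGGCCT" (8 characters) before diverging; nothing deeper is shared.
Longest shared-prefix length: 8

8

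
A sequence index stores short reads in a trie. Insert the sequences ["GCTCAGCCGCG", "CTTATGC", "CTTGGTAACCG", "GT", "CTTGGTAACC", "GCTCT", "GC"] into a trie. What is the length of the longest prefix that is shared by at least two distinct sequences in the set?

10

Equivalently: take the maximum, over all pairs, of their longest common prefix length.
e.g. "CTTGGTAACC" and "CTTGGTAACCG" share the prefix "CTTGGTAACC" of length 10; no pair shares a longer one.
Longest shared-prefix length: 10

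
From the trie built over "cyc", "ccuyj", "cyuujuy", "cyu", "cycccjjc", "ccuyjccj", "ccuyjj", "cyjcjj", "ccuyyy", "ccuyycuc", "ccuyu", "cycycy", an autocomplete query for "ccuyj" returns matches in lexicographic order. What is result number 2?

Filter for "ccuyj…" and sort: "ccuyj", "ccuyjccj", "ccuyjj"
Position 2: ccuyjccj

ccuyjccj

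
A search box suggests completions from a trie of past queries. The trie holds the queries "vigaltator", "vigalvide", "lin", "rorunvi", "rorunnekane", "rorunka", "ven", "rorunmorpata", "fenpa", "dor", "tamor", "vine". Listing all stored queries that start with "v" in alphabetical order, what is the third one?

Filter for "v…" and sort: "ven", "vigaltator", "vigalvide", "vine"
The 3rd is vigalvide.

vigalvide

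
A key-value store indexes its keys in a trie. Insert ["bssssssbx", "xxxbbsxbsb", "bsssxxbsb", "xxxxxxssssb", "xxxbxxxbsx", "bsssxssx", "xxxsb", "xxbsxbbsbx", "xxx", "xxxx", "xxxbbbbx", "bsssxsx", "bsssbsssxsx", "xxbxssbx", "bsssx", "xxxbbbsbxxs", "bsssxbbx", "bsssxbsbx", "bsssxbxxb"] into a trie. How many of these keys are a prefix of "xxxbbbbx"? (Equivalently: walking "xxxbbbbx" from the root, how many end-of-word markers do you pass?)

Walk "xxxbbbbx" from the root; an end-of-word marker is hit whenever a stored word is a prefix of "xxxbbbbx".
Prefixes of the query that are stored words: "xxx", "xxxbbbbx"
Count: 2

2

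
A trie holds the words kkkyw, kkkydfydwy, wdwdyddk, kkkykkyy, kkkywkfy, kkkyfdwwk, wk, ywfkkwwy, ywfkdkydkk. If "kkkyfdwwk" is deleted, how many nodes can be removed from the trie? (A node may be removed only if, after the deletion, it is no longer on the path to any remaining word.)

5

A node on "kkkyfdwwk"'s path can go only if nothing else ends at it or branches off below it.
The suffix "fdwwk" (5 nodes) is used only by "kkkyfdwwk"; the node for "kkky" still has the child "w", so pruning stops there.
Nodes removed: 5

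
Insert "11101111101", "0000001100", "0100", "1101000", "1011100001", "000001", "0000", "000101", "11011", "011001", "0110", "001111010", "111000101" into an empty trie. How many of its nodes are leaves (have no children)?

11

Leaves are exactly the stored words that no other stored word extends.
Those words: "0000001100", "000001", "000101", "001111010", "0100", "011001", "1011100001", "1101000", "11011", "111000101", "11101111101"
Leaf count: 11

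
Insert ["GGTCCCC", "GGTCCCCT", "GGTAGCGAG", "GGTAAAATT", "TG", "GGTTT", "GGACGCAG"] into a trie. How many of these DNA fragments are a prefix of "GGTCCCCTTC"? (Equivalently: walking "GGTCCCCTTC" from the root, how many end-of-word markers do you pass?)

Walk "GGTCCCCTTC" from the root; an end-of-word marker is hit whenever a stored word is a prefix of "GGTCCCCTTC".
Prefixes of the query that are stored words: "GGTCCCC", "GGTCCCCT"
Count: 2

2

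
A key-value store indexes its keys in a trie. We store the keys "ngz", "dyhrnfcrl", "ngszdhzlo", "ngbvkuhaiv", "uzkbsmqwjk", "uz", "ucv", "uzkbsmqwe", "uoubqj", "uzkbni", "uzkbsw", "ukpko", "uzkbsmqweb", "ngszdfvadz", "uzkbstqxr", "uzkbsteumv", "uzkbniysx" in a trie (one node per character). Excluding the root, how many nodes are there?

Insert word by word; a character creates a node only if that edge doesn't already exist:
  "ngz" → 3 new (n, g, z)
  "dyhrnfcrl" → 9 new (d, y, h, r, n, f, c, r, l)
  "ngszdhzlo" → prefix "ng" already present; 7 new (s, z, d, h, z, l, o)
  "ngbvkuhaiv" → prefix "ng" already present; 8 new (b, v, k, u, h, a, i, v)
  "uzkbsmqwjk" → 10 new (u, z, k, b, s, m, q, w, j, k)
  "uz" → prefix "uz" already present; 0 new (none)
  "ucv" → prefix "u" already present; 2 new (c, v)
  "uzkbsmqwe" → prefix "uzkbsmqw" already present; 1 new (e)
  "uoubqj" → prefix "u" already present; 5 new (o, u, b, q, j)
  "uzkbni" → prefix "uzkb" already present; 2 new (n, i)
  "uzkbsw" → prefix "uzkbs" already present; 1 new (w)
  "ukpko" → prefix "u" already present; 4 new (k, p, k, o)
  "uzkbsmqweb" → prefix "uzkbsmqwe" already present; 1 new (b)
  "ngszdfvadz" → prefix "ngszd" already present; 5 new (f, v, a, d, z)
  "uzkbstqxr" → prefix "uzkbs" already present; 4 new (t, q, x, r)
  "uzkbsteumv" → prefix "uzkbst" already present; 4 new (e, u, m, v)
  "uzkbniysx" → prefix "uzkbni" already present; 3 new (y, s, x)
Total nodes = 3 + 9 + 7 + 8 + 10 + 0 + 2 + 1 + 5 + 2 + 1 + 4 + 1 + 5 + 4 + 4 + 3 = 69

69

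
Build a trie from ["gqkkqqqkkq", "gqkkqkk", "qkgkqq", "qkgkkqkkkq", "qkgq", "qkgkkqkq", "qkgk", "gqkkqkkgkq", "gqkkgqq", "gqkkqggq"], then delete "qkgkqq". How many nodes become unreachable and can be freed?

2

A node on "qkgkqq"'s path can go only if nothing else ends at it or branches off below it.
The suffix "qq" (2 nodes) is used only by "qkgkqq"; the node for "qkgk" still has the child "k", so pruning stops there.
Nodes removed: 2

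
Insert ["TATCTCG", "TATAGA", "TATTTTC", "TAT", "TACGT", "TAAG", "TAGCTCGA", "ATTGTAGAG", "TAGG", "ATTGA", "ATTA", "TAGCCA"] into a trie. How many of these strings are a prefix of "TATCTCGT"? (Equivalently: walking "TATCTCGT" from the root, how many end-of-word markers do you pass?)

2

Traverse "TATCTCGT" character by character; count nodes along the way that are marked as word ends.
Prefixes of the query that are stored words: "TAT", "TATCTCG"
Count: 2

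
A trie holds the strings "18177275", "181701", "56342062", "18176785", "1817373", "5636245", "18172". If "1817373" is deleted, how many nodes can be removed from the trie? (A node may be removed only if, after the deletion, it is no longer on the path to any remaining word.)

A node on "1817373"'s path can go only if nothing else ends at it or branches off below it.
The suffix "373" (3 nodes) is used only by "1817373"; the node for "1817" still has the child "7", so pruning stops there.
Nodes removed: 3

3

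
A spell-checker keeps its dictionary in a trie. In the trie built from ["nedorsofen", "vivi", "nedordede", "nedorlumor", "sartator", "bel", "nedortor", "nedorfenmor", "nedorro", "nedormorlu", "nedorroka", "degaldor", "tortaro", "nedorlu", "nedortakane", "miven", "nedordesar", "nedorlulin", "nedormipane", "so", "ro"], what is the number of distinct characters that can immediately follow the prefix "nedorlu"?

2

Follow the path "nedorlu" to its node, then look at its outgoing edges.
Distinct next characters after "nedorlu": l, m.
That node has 2 child edges.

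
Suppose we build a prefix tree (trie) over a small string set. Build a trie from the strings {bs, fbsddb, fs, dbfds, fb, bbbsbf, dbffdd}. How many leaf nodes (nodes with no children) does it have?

6

Leaves are exactly the stored words that no other stored word extends.
Those words: "bbbsbf", "bs", "dbfds", "dbffdd", "fbsddb", "fs"
Leaf count: 6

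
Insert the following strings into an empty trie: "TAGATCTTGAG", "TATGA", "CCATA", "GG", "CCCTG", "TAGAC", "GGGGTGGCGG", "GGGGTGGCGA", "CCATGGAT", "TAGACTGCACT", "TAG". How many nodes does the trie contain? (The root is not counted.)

44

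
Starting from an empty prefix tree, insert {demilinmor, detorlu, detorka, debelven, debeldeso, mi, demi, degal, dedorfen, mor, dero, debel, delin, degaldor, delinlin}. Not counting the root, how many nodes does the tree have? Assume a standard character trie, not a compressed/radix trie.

Insert word by word; a character creates a node only if that edge doesn't already exist:
  "demilinmor" → 10 new (d, e, m, i, l, i, n, m, o, r)
  "detorlu" → prefix "de" already present; 5 new (t, o, r, l, u)
  "detorka" → prefix "detor" already present; 2 new (k, a)
  "debelven" → prefix "de" already present; 6 new (b, e, l, v, e, n)
  "debeldeso" → prefix "debel" already present; 4 new (d, e, s, o)
  "mi" → 2 new (m, i)
  "demi" → prefix "demi" already present; 0 new (none)
  "degal" → prefix "de" already present; 3 new (g, a, l)
  "dedorfen" → prefix "de" already present; 6 new (d, o, r, f, e, n)
  "mor" → prefix "m" already present; 2 new (o, r)
  "dero" → prefix "de" already present; 2 new (r, o)
  "debel" → prefix "debel" already present; 0 new (none)
  "delin" → prefix "de" already present; 3 new (l, i, n)
  "degaldor" → prefix "degal" already present; 3 new (d, o, r)
  "delinlin" → prefix "delin" already present; 3 new (l, i, n)
Total nodes = 10 + 5 + 2 + 6 + 4 + 2 + 0 + 3 + 6 + 2 + 2 + 0 + 3 + 3 + 3 = 51

51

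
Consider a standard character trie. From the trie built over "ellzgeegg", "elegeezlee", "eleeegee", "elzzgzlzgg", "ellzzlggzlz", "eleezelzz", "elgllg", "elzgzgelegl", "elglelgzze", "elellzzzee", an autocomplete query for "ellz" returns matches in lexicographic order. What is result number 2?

Filter for "ellz…" and sort: "ellzgeegg", "ellzzlggzlz"
Position 2: ellzzlggzlz

ellzzlggzlz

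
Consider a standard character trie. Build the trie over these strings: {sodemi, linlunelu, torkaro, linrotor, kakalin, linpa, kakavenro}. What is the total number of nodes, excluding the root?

Insert word by word; a character creates a node only if that edge doesn't already exist:
  "sodemi" → 6 new (s, o, d, e, m, i)
  "linlunelu" → 9 new (l, i, n, l, u, n, e, l, u)
  "torkaro" → 7 new (t, o, r, k, a, r, o)
  "linrotor" → prefix "lin" already present; 5 new (r, o, t, o, r)
  "kakalin" → 7 new (k, a, k, a, l, i, n)
  "linpa" → prefix "lin" already present; 2 new (p, a)
  "kakavenro" → prefix "kaka" already present; 5 new (v, e, n, r, o)
Total nodes = 6 + 9 + 7 + 5 + 7 + 2 + 5 = 41

41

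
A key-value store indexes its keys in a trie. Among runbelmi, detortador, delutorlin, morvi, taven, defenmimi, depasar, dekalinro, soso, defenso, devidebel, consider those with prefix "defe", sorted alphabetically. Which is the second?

defenso

Filter for "defe…" and sort: "defenmimi", "defenso"
The 2nd is defenso.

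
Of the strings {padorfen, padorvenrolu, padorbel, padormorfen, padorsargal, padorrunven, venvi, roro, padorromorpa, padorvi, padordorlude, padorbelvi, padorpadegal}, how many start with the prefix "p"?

Filter for entries beginning with "p":
Matches: "padorbel", "padorbelvi", "padordorlude", "padorfen", "padormorfen", "padorpadegal", "padorromorpa", "padorrunven", "padorsargal", "padorvenrolu", "padorvi"
Count: 11

11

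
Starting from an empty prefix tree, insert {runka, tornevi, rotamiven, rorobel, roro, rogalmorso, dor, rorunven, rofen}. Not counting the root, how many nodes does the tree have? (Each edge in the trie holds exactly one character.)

Insert word by word; a character creates a node only if that edge doesn't already exist:
  "runka" → 5 new (r, u, n, k, a)
  "tornevi" → 7 new (t, o, r, n, e, v, i)
  "rotamiven" → prefix "r" already present; 8 new (o, t, a, m, i, v, e, n)
  "rorobel" → prefix "ro" already present; 5 new (r, o, b, e, l)
  "roro" → prefix "roro" already present; 0 new (none)
  "rogalmorso" → prefix "ro" already present; 8 new (g, a, l, m, o, r, s, o)
  "dor" → 3 new (d, o, r)
  "rorunven" → prefix "ror" already present; 5 new (u, n, v, e, n)
  "rofen" → prefix "ro" already present; 3 new (f, e, n)
Total nodes = 5 + 7 + 8 + 5 + 0 + 8 + 3 + 5 + 3 = 44

44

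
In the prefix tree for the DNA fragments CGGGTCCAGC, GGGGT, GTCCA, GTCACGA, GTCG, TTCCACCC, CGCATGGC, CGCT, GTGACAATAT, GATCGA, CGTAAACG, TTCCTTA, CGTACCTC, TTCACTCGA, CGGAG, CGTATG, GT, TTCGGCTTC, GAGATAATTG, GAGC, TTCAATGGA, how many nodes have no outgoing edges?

A leaf is a node with no children — equivalently, the end of a word that is not a proper prefix of any other stored word.
Those words: "CGCATGGC", "CGCT", "CGGAG", "CGGGTCCAGC", "CGTAAACG", "CGTACCTC", "CGTATG", "GAGATAATTG", "GAGC", "GATCGA", "GGGGT", "GTCACGA", "GTCCA", "GTCG", "GTGACAATAT", "TTCAATGGA", "TTCACTCGA", "TTCCACCC", "TTCCTTA", "TTCGGCTTC"
Leaf count: 20

20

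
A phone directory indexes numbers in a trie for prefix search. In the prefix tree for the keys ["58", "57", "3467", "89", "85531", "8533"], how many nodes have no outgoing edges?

6

Leaves are exactly the stored words that no other stored word extends.
Those words: "3467", "57", "58", "8533", "85531", "89"
Leaf count: 6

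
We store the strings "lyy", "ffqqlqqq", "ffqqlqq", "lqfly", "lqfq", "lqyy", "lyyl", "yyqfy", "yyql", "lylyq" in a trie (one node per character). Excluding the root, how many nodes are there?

Trie structure (* marks end of a word):
(root)
├─ f
│  └─ f
│     └─ q
│        └─ q
│           └─ l
│              └─ q
│                 └─ q *
│                    └─ q *
├─ l
│  ├─ q
│  │  ├─ f
│  │  │  ├─ l
│  │  │  │  └─ y *
│  │  │  └─ q *
│  │  └─ y
│  │     └─ y *
│  └─ y
│     ├─ l
│     │  └─ y
│     │     └─ q *
│     └─ y *
│        └─ l *
└─ y
   └─ y
      └─ q
         ├─ f
         │  └─ y *
         └─ l *
Counting every labelled node above: 28.

28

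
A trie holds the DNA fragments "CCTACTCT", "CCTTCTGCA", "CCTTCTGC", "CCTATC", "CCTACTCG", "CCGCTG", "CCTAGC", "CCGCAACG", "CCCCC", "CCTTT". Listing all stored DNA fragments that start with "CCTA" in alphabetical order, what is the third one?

Filter for "CCTA…" and sort: "CCTACTCG", "CCTACTCT", "CCTAGC", "CCTATC"
The 3rd is CCTAGC.

CCTAGC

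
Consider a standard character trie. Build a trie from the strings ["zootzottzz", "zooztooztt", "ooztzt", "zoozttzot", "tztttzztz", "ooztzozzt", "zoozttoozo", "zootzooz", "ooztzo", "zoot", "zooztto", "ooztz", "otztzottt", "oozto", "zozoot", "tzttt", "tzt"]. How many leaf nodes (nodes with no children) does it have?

11

A leaf is a node with no children — equivalently, the end of a word that is not a proper prefix of any other stored word.
Those words: "oozto", "ooztzozzt", "ooztzt", "otztzottt", "tztttzztz", "zootzooz", "zootzottzz", "zooztooztt", "zoozttoozo", "zoozttzot", "zozoot"
Leaf count: 11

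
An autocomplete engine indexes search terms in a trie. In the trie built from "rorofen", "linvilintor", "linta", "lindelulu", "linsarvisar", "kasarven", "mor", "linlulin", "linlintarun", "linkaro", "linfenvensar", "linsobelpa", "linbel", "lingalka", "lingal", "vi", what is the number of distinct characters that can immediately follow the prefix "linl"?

2

Walk "linl" from the root, arriving at one node.
Characters that immediately follow "linl" among the stored strings: {i, u}.
That node has 2 child edges.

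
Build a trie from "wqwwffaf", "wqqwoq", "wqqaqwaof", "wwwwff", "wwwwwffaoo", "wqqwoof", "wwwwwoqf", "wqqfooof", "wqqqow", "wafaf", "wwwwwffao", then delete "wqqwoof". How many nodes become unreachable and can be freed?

Walk "wqqwoof" from the leaf back toward the root, removing each node that no remaining word uses.
The suffix "of" (2 nodes) is used only by "wqqwoof"; the node for "wqqwo" still has the child "q", so pruning stops there.
Nodes removed: 2

2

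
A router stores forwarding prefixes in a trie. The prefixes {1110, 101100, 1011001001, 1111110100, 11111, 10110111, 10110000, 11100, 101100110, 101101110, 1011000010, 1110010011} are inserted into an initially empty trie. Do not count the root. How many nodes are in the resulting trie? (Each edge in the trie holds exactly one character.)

36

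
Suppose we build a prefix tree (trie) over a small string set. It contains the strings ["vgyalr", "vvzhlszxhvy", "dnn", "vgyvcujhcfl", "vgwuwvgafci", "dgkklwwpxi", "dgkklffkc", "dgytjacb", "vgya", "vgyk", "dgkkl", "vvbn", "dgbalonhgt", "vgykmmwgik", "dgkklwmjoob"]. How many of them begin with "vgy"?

5

Walk to "vgy"; the words in its subtree are exactly those with that prefix.
Words under "vgy": vgya, vgyalr, vgyk, vgykmmwgik, vgyvcujhcfl
Count: 5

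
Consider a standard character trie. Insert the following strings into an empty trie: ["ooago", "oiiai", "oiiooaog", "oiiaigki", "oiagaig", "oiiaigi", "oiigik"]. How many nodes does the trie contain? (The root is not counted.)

26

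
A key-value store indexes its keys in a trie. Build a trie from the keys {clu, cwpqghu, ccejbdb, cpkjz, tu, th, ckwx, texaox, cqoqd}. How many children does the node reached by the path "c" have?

6

Walk "c" from the root, arriving at one node.
Characters that immediately follow "c" among the stored strings: {c, k, l, p, q, w}.
That node has 6 child edges.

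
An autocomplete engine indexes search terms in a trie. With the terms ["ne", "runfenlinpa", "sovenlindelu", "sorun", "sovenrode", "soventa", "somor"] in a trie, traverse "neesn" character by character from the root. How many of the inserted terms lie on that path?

1

Walk "neesn" from the root; an end-of-word marker is hit whenever a stored word is a prefix of "neesn".
Prefixes of the query that are stored words: "ne"
Count: 1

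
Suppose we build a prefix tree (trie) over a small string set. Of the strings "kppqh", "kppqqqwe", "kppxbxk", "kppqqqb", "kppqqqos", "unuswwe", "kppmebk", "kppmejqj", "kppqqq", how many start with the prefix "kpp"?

Traverse to the node for "kpp", then collect every word in that subtree.
Words under "kpp": kppmebk, kppmejqj, kppqh, kppqqq, kppqqqb, kppqqqos, kppqqqwe, kppxbxk
Count: 8

8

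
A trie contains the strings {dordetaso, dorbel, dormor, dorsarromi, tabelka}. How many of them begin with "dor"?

Walk to "dor"; the words in its subtree are exactly those with that prefix.
Matches: "dorbel", "dordetaso", "dormor", "dorsarromi"
Count: 4

4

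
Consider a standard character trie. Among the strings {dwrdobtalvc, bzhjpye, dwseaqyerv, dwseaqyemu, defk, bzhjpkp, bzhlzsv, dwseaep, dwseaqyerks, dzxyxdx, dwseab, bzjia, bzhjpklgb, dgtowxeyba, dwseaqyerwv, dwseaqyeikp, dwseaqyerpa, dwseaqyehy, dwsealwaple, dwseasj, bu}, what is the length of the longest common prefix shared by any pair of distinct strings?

9

Look for the deepest trie node that still has at least two words in its subtree.
e.g. "dwseaqyerks" and "dwseaqyerpa" share the prefix "dwseaqyer" of length 9; no pair shares a longer one.
Longest shared-prefix length: 9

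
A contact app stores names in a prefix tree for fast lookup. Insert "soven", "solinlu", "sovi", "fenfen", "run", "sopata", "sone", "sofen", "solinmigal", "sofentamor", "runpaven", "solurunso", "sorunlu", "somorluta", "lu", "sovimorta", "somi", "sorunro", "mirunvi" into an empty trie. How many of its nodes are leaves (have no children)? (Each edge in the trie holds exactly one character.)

16

A leaf is a node with no children — equivalently, the end of a word that is not a proper prefix of any other stored word.
Those words: "fenfen", "lu", "mirunvi", "runpaven", "sofentamor", "solinlu", "solinmigal", "solurunso", "somi", "somorluta", "sone", "sopata", "sorunlu", "sorunro", "soven", "sovimorta"
Leaf count: 16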